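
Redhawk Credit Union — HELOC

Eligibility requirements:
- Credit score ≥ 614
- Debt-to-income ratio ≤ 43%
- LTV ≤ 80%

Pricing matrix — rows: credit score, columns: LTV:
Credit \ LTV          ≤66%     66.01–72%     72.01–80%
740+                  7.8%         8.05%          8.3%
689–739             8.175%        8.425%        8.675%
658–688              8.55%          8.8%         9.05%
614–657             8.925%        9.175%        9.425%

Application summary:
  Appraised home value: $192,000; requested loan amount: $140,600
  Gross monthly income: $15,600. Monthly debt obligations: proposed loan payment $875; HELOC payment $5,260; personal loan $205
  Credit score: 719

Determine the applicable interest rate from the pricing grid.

8.675%

Credit score 719 ≥ 614; Total monthly debts = (875 + 5,260 + 205) = 6,340. Debt-to-income = 6,340/15,600 = 40.6% — meets 43% limit
Loan-to-value = 140,600/192,000 = 73.2% — pass (80% max)
Row: 719 falls in 689–739. Column: 73.2% falls in 72.01–80%. Rate = 8.675%.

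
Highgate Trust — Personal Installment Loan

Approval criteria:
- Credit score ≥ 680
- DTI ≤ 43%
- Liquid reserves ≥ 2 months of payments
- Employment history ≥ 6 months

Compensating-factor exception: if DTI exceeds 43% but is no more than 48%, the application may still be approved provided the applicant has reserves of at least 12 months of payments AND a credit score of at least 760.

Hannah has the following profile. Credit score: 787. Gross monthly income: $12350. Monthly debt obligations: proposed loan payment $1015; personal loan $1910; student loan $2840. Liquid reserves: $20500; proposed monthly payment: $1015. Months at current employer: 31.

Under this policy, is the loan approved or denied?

Credit score 787 ≥ 680 (meets base)
Total debts = (1,015 + 1,910 + 2,840) = 5,765. DTI = 5,765/12,350 = 46.7% > 43% — standard DTI limit exceeded.
Reserves = 20,500/1,015 = 20.2 months ≥ 2
Employment 31 ≥ 6 months
46.7% falls in the override range (43%–48%), so the compensating-factor test applies.
Reserves 20.2 ≥ 12 months; credit score 787 ≥ 760.
Both override conditions satisfied; DTI exception granted.

Approved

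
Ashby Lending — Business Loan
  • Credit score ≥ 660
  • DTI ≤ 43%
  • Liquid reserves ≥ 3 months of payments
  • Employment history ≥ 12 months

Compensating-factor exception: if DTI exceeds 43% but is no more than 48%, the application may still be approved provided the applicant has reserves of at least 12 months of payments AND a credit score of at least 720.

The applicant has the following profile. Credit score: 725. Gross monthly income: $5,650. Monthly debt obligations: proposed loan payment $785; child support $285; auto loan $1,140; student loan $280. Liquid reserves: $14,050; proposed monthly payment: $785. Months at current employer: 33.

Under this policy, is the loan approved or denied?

Approved

Credit score 725 ≥ 660 (meets base)
Total debts = (785 + 285 + 1,140 + 280) = 2,490. DTI: 2,490 ÷ 5,650 = 44.1%, over the 43% base limit.
Liquid reserves cover 14,050/785 = 17.9 months — ≥ 3 required
Employment 33 ≥ 12 months
DTI 44.1% is within the 43%–48% exception band; checking compensating factors.
Reserves 17.9 ≥ 12 months; credit score 725 ≥ 720.
Both compensating conditions met → exception applies.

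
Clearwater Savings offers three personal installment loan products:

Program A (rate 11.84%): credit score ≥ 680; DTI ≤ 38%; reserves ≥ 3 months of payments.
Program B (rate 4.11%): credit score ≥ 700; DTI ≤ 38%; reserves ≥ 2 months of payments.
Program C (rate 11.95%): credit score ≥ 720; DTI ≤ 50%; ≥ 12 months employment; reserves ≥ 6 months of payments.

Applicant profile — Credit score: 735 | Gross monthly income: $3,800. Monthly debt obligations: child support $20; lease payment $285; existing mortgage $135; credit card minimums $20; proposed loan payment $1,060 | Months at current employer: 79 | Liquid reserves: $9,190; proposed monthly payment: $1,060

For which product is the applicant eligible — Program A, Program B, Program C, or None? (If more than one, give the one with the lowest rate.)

Program C

Total debts = (20 + 285 + 135 + 20 + 1,060) = 1,520; DTI = 1,520/3,800 = 40%.
Reserves = 9,190/1,060 = 8.7 months.
Program A: score 735 ≥ 680; DTI 40% > 38%; reserves 8.7 ≥ 3 mo → does not qualify.
Program B: score 735 ≥ 700; DTI 40% > 38%; reserves 8.7 ≥ 2 mo → does not qualify.
Program C: score 735 ≥ 720; DTI 40% ≤ 50%; employment 79 ≥ 12 mo; reserves 8.7 ≥ 6 mo → qualifies.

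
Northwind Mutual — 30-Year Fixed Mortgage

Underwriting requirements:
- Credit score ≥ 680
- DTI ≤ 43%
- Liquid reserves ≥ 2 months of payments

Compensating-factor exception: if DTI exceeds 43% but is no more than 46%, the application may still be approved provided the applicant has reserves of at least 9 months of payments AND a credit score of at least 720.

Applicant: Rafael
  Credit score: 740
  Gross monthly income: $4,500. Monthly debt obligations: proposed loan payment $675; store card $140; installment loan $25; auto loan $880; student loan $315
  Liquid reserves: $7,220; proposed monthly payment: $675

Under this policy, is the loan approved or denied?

Approved

Credit score 740 ≥ 680 (meets base)
Total debts = (675 + 140 + 25 + 880 + 315) = 2,035. DTI: 2,035 ÷ 4,500 = 45.2%, over the 43% base limit.
Reserves: 7,220 ÷ 675 = 10.7 months (meets 2-month minimum)
45.2% falls in the override range (43%–46%), so the compensating-factor test applies.
Reserves 10.7 ≥ 9 months; credit score 740 ≥ 720.
Both override conditions satisfied; DTI exception granted.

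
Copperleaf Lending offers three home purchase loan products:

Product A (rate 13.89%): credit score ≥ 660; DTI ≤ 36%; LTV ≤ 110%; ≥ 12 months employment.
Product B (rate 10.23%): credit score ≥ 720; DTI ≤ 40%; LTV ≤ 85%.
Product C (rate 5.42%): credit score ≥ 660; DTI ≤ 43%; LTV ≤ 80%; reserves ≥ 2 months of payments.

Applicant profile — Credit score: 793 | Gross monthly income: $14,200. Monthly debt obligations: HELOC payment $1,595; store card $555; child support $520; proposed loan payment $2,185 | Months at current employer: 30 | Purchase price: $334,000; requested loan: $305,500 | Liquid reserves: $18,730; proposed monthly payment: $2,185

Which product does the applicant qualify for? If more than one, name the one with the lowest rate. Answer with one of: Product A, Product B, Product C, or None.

Total debts = (1,595 + 555 + 520 + 2,185) = 4,855; DTI = 4,855/14,200 = 34.2%.
LTV = 305,500/334,000 = 91.5%.
Reserves = 18,730/2,185 = 8.6 months.
Product A: score 793 ≥ 660; DTI 34.2% ≤ 36%; LTV 91.5% ≤ 110%; employment 30 ≥ 12 mo → qualifies.
Product B: score 793 ≥ 720; DTI 34.2% ≤ 40%; LTV 91.5% > 85% → does not qualify.
Product C: score 793 ≥ 660; DTI 34.2% ≤ 43%; LTV 91.5% > 80%; reserves 8.6 ≥ 2 mo → does not qualify.

Product A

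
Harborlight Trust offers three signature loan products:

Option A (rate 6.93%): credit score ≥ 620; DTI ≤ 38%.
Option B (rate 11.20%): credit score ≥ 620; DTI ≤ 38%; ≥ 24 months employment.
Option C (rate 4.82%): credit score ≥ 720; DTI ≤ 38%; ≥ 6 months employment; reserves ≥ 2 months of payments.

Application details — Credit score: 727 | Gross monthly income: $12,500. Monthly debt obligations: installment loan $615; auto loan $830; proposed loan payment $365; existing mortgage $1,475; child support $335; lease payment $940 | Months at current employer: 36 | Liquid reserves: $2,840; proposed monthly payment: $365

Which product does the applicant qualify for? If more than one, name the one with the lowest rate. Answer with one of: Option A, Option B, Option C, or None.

Option C

Total debts = (615 + 830 + 365 + 1,475 + 335 + 940) = 4,560; DTI = 4,560/12,500 = 36.5%.
Reserves = 2,840/365 = 7.8 months.
Option A: score 727 ≥ 620; DTI 36.5% ≤ 38% → qualifies.
Option B: score 727 ≥ 620; DTI 36.5% ≤ 38%; employment 36 ≥ 24 mo → qualifies.
Option C: score 727 ≥ 720; DTI 36.5% ≤ 38%; employment 36 ≥ 6 mo; reserves 7.8 ≥ 2 mo → qualifies.
Qualifying: Option A, Option B, Option C. Lowest rate is 4.82% → Option C.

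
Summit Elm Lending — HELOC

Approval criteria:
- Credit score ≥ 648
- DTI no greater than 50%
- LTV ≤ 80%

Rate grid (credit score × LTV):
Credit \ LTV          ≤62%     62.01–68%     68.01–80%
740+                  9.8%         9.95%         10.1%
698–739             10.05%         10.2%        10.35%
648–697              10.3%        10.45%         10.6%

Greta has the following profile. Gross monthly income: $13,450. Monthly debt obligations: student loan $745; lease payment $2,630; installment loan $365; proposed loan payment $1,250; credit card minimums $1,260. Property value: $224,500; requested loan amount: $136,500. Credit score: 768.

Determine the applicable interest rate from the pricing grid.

Credit score 768 ≥ 648; Total monthly debts = (745 + 2,630 + 365 + 1,250 + 1,260) = 6,250. Debt-to-income = 6,250/13,450 = 46.5% — meets 50% limit
LTV = 136,500/224,500 = 60.8% ≤ 80%
Row: 768 falls in 740+. Column: 60.8% falls in ≤62%. Rate = 9.8%.

9.8%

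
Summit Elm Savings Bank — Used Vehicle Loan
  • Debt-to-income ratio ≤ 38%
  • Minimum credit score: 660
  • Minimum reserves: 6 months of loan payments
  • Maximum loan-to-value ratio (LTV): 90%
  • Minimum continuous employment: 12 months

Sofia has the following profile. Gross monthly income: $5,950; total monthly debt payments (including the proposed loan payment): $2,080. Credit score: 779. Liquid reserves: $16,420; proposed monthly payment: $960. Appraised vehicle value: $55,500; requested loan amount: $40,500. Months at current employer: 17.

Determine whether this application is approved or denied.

Approved

DTI = 2,080/5,950 = 35% ≤ 38%
Credit score 779 ≥ 660 (meets)
Reserves: 16,420 ÷ 960 = 17.1 months (meets 6-month minimum)
Loan-to-value = 40,500/55,500 = 73% — pass (90% max)
Employment 17 ≥ 12 months
All criteria satisfied.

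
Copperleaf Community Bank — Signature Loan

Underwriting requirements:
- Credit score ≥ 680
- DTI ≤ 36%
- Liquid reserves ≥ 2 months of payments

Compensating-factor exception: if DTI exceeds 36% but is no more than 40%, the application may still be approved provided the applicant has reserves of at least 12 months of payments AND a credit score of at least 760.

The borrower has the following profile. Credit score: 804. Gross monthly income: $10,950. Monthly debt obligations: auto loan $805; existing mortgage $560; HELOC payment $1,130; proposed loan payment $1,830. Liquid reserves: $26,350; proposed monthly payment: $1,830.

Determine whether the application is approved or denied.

Credit score 804 ≥ 680 (meets base)
Total debts = (805 + 560 + 1,130 + 1,830) = 4,325. DTI = 4,325/10,950 = 39.5% > 36% — standard DTI limit exceeded.
Reserves: 26,350 ÷ 1,830 = 14.4 months (meets 2-month minimum)
39.5% falls in the override range (36%–40%), so the compensating-factor test applies.
Override check — reserves: 14.4 mo (ok); score: 804 (ok).
Both compensating conditions met → exception applies.

Approved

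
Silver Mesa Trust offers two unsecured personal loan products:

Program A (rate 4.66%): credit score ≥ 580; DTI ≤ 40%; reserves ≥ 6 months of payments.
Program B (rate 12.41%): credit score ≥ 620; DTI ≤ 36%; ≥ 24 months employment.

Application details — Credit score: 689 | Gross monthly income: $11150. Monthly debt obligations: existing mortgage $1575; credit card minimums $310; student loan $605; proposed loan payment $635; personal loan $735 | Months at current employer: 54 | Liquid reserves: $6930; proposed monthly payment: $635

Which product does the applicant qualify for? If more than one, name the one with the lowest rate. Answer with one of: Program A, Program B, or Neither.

Program A

Total debts = (1,575 + 310 + 605 + 635 + 735) = 3,860; DTI = 3,860/11,150 = 34.6%.
Reserves = 6,930/635 = 10.9 months.
Program A: score 689 ≥ 580; DTI 34.6% ≤ 40%; reserves 10.9 ≥ 6 mo → qualifies.
Program B: score 689 ≥ 620; DTI 34.6% ≤ 36%; employment 54 ≥ 24 mo → qualifies.
Qualifying: Program A, Program B. Lowest rate is 4.66% → Program A.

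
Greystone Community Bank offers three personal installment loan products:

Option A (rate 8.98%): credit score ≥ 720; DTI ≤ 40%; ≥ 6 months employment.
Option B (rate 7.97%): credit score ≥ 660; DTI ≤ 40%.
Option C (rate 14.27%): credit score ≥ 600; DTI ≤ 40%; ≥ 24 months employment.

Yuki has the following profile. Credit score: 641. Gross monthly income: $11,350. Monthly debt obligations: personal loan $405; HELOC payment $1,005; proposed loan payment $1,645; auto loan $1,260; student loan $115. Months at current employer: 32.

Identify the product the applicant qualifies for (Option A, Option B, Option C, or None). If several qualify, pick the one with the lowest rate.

Option C

Total debts = (405 + 1,005 + 1,645 + 1,260 + 115) = 4,430; DTI = 4,430/11,350 = 39%.
Option A: score 641 < 720; DTI 39% ≤ 40%; employment 32 ≥ 6 mo → does not qualify.
Option B: score 641 < 660; DTI 39% ≤ 40% → does not qualify.
Option C: score 641 ≥ 600; DTI 39% ≤ 40%; employment 32 ≥ 24 mo → qualifies.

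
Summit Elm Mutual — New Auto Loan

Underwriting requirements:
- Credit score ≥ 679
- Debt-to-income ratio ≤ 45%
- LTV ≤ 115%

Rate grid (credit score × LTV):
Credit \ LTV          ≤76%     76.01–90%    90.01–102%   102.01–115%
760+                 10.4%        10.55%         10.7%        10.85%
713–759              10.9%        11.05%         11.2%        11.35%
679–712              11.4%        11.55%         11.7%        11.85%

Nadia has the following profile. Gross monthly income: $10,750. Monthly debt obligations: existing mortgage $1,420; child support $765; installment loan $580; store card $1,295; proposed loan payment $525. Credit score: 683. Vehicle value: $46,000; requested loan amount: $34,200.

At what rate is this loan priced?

Credit score 683 ≥ 679; Total monthly debts = (1,420 + 765 + 580 + 1,295 + 525) = 4,585. Debt-to-income = 4,585/10,750 = 42.7% — meets 45% limit
LTV: 34,200 ÷ 46,000 = 74.3%, within 115% cap
Credit 683 → row 679–712; LTV 74.3% → column ≤76%. Grid cell → 11.4%.

11.4%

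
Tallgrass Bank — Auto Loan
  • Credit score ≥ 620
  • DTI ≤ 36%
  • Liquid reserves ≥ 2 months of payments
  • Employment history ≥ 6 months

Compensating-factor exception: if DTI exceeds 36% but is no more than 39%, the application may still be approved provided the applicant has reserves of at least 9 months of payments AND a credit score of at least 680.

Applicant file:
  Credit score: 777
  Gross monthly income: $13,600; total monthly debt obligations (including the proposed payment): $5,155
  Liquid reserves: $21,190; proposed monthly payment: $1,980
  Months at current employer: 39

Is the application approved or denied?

Credit score 777 ≥ 620 (meets base)
DTI: 5,155 ÷ 13,600 = 37.9%, over the 36% base limit.
Liquid reserves cover 21,190/1,980 = 10.7 months — ≥ 2 required
Employment 39 ≥ 6 months
DTI 37.9% is within the 36%–39% exception band; checking compensating factors.
Reserves 10.7 ≥ 9 months; credit score 777 ≥ 680.
Both override conditions satisfied; DTI exception granted.

Approved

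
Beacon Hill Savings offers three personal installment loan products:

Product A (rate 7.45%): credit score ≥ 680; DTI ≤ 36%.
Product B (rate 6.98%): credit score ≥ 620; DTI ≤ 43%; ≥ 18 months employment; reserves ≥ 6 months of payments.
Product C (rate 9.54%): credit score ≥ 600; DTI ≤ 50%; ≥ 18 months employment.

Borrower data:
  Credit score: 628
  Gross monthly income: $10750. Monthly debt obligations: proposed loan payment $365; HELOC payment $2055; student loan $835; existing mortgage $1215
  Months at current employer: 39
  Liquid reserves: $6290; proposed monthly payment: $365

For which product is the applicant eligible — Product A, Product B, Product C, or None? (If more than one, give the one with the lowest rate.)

Total debts = (365 + 2,055 + 835 + 1,215) = 4,470; DTI = 4,470/10,750 = 41.6%.
Reserves = 6,290/365 = 17.2 months.
Product A: score 628 < 680; DTI 41.6% > 36% → does not qualify.
Product B: score 628 ≥ 620; DTI 41.6% ≤ 43%; employment 39 ≥ 18 mo; reserves 17.2 ≥ 6 mo → qualifies.
Product C: score 628 ≥ 600; DTI 41.6% ≤ 50%; employment 39 ≥ 18 mo → qualifies.
Qualifying: Product B, Product C. Lowest rate is 6.98% → Product B.

Product B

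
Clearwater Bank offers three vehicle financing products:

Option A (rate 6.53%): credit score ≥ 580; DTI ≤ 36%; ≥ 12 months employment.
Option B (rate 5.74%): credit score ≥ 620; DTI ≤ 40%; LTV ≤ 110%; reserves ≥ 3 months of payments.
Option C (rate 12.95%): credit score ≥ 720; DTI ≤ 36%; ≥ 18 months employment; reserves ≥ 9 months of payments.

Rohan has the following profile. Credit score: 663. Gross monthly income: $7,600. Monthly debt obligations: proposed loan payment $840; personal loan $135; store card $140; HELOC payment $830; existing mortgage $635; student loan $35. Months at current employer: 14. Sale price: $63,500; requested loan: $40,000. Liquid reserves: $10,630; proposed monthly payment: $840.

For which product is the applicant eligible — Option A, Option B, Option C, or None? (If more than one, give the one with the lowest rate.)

Option B

Total debts = (840 + 135 + 140 + 830 + 635 + 35) = 2,615; DTI = 2,615/7,600 = 34.4%.
LTV = 40,000/63,500 = 63%.
Reserves = 10,630/840 = 12.7 months.
Option A: score 663 ≥ 580; DTI 34.4% ≤ 36%; employment 14 ≥ 12 mo → qualifies.
Option B: score 663 ≥ 620; DTI 34.4% ≤ 40%; LTV 63% ≤ 110%; reserves 12.7 ≥ 3 mo → qualifies.
Option C: score 663 < 720; DTI 34.4% ≤ 36%; employment 14 < 18 mo; reserves 12.7 ≥ 9 mo → does not qualify.
Qualifying: Option A, Option B. Lowest rate is 5.74% → Option B.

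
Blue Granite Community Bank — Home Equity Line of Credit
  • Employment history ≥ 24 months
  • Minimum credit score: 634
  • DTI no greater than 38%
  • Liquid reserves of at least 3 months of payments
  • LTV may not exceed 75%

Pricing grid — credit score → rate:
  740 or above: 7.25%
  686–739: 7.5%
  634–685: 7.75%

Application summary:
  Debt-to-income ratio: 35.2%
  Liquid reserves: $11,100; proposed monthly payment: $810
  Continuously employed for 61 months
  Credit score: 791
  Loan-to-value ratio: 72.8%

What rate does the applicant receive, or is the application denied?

Credit score 791 ≥ 634 (meets minimum)
Employment 61 ≥ 24 months
Reserves = 11,100/810 = 13.7 months ≥ 3
Debt-to-income 35.2% vs 38% cap — pass
LTV 72.8% ≤ 75%
All requirements met. Score 791 falls in the 740 or above tier → 7.25%.

Approved at 7.25%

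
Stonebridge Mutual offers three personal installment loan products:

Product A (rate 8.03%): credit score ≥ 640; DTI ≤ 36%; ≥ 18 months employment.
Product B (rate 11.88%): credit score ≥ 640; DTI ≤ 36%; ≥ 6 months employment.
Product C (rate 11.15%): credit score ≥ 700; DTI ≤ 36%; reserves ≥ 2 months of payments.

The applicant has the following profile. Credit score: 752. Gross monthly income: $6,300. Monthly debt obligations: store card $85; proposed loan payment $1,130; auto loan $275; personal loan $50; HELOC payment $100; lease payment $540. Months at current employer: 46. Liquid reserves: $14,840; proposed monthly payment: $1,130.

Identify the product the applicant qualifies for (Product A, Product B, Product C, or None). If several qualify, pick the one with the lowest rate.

Product A

Total debts = (85 + 1,130 + 275 + 50 + 100 + 540) = 2,180; DTI = 2,180/6,300 = 34.6%.
Reserves = 14,840/1,130 = 13.1 months.
Product A: score 752 ≥ 640; DTI 34.6% ≤ 36%; employment 46 ≥ 18 mo → qualifies.
Product B: score 752 ≥ 640; DTI 34.6% ≤ 36%; employment 46 ≥ 6 mo → qualifies.
Product C: score 752 ≥ 700; DTI 34.6% ≤ 36%; reserves 13.1 ≥ 2 mo → qualifies.
Qualifying: Product A, Product B, Product C. Lowest rate is 8.03% → Product A.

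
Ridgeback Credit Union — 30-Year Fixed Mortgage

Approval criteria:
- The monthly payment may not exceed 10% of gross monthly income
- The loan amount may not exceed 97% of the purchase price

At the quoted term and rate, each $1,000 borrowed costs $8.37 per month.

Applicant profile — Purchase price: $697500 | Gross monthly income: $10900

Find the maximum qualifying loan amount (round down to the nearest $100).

$130,200

Payment cap: 10% × $10,900 = $1,090/month.
At $8.37 per $1,000, that supports 1,090/8.37 × 1,000 ≈ $130,227 → $130,200.
LTV cap: 97% × $697,500 = $676,575 → $676,500.
Binding constraint: payment-to-income.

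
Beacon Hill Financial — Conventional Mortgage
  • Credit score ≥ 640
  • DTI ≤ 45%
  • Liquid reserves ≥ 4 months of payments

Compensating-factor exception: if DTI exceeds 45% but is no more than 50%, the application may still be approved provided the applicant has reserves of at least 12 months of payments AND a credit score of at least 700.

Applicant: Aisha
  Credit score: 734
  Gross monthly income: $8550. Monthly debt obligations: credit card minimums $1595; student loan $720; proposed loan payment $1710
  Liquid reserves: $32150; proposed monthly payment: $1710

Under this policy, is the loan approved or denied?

Approved

Credit score 734 ≥ 640 (meets base)
Total debts = (1,595 + 720 + 1,710) = 4,025. DTI: 4,025 ÷ 8,550 = 47.1%, over the 45% base limit.
Liquid reserves cover 32,150/1,710 = 18.8 months — ≥ 4 required
DTI 47.1% is within the 45%–50% exception band; checking compensating factors.
Reserves 18.8 ≥ 12 months; credit score 734 ≥ 700.
Both override conditions satisfied; DTI exception granted.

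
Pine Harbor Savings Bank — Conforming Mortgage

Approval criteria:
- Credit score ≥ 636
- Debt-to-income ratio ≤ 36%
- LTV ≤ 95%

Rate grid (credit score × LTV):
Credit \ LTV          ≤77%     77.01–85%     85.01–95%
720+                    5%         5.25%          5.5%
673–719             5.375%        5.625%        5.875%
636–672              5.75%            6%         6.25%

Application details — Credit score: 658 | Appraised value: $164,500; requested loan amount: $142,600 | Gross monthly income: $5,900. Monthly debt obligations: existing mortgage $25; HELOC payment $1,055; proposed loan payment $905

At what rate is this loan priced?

Credit score 658 ≥ 636; Total monthly debts = (25 + 1,055 + 905) = 1,985. Debt-to-income = 1,985/5,900 = 33.6% — meets 36% limit
LTV = 142,600/164,500 = 86.7% ≤ 95%
Credit 658 → row 636–672; LTV 86.7% → column 85.01–95%. Grid cell → 6.25%.

6.25%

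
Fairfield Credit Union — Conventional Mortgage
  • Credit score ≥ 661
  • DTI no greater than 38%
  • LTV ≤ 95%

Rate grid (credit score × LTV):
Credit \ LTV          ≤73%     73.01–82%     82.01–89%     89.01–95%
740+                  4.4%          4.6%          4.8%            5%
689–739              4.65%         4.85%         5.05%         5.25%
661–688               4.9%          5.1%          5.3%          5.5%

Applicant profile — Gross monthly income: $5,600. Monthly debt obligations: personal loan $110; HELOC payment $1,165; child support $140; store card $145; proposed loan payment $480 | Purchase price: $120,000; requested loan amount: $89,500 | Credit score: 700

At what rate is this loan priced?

4.85%

Credit score 700 ≥ 661; Total monthly debts = (110 + 1,165 + 140 + 145 + 480) = 2,040. DTI = 2,040/5,600 = 36.4% ≤ 38%
LTV = 89,500/120,000 = 74.6% ≤ 95%
Row: 700 falls in 689–739. Column: 74.6% falls in 73.01–82%. Rate = 4.85%.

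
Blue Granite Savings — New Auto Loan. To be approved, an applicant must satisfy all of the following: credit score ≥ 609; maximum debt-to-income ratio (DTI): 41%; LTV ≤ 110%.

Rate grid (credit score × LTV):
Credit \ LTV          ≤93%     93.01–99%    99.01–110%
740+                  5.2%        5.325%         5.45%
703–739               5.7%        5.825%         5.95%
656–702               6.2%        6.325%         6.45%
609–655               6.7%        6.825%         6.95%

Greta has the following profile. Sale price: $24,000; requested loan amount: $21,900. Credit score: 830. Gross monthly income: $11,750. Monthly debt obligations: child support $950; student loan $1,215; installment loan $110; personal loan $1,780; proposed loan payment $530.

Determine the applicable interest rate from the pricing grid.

Credit score 830 ≥ 609; Total monthly debts = (950 + 1,215 + 110 + 1,780 + 530) = 4,585. DTI = 4,585/11,750 = 39% ≤ 41%
LTV = 21,900/24,000 = 91.2% ≤ 110%
Row: 830 falls in 740+. Column: 91.2% falls in ≤93%. Rate = 5.2%.

5.2%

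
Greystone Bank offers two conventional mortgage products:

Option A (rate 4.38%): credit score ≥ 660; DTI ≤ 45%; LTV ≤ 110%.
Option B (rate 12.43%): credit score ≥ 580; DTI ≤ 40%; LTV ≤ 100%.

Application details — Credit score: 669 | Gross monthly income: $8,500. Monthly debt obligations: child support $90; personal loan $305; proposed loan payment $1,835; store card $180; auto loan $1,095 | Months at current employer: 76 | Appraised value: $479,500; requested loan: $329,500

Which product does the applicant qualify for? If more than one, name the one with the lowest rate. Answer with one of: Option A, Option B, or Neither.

Option A

Total debts = (90 + 305 + 1,835 + 180 + 1,095) = 3,505; DTI = 3,505/8,500 = 41.2%.
LTV = 329,500/479,500 = 68.7%.
Option A: score 669 ≥ 660; DTI 41.2% ≤ 45%; LTV 68.7% ≤ 110% → qualifies.
Option B: score 669 ≥ 580; DTI 41.2% > 40%; LTV 68.7% ≤ 100% → does not qualify.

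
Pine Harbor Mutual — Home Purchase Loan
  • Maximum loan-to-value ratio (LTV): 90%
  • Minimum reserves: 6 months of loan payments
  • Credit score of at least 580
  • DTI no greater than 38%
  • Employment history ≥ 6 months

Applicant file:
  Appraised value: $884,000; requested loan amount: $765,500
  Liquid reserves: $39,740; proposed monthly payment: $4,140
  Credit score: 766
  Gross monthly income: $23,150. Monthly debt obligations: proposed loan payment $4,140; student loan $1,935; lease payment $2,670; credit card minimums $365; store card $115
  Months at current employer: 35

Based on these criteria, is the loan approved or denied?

LTV: 765,500 ÷ 884,000 = 86.6%, within 90% cap
Reserves = 39,740/4,140 = 9.6 months ≥ 6
Credit score 766 ≥ 580 (meets)
Total monthly debts = (4,140 + 1,935 + 2,670 + 365 + 115) = 9,225. DTI: 9,225 ÷ 23,150 = 39.8%, exceeds the 38% cap
Employment 35 ≥ 6 months
Fails on DTI.

Denied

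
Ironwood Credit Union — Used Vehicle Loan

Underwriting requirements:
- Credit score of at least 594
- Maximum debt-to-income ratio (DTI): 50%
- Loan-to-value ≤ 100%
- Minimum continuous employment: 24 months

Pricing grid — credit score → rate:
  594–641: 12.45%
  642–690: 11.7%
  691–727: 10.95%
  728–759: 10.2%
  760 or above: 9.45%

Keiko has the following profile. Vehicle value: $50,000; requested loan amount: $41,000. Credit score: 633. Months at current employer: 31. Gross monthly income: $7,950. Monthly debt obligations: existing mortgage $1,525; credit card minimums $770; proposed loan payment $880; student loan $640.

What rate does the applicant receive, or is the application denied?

Approved at 12.45%

Credit score 633 ≥ 594 (meets minimum)
Total monthly debts = (1,525 + 770 + 880 + 640) = 3,815. DTI: 3,815 ÷ 7,950 = 48%, within the 50% cap
Employment 31 ≥ 24 months
Loan-to-value = 41,000/50,000 = 82% — pass (100% max)
All requirements met. Score 633 falls in the 594–641 tier → 12.45%.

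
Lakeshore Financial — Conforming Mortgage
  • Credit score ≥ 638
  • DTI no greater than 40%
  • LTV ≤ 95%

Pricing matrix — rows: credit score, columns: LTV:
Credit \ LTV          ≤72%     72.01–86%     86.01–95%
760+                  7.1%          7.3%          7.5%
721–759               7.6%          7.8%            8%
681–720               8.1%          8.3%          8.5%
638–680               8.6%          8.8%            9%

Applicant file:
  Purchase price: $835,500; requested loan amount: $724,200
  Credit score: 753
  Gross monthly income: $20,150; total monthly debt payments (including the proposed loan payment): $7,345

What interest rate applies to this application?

8%

Credit score 753 ≥ 638; DTI = 7,345/20,150 = 36.5% ≤ 40%
LTV: 724,200 ÷ 835,500 = 86.7%, within 95% cap
Row: 753 falls in 721–759. Column: 86.7% falls in 86.01–95%. Rate = 8%.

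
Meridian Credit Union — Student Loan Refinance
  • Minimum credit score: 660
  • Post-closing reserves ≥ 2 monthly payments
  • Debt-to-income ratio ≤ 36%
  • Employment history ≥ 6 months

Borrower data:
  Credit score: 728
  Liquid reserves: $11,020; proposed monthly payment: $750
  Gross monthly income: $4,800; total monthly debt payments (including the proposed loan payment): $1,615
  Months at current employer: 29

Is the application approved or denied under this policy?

Credit score 728 ≥ 660 (meets)
Reserves: 11,020 ÷ 750 = 14.7 months (meets 2-month minimum)
DTI = 1,615/4,800 = 33.6% ≤ 36%
Employment 29 ≥ 6 months
All criteria satisfied.

Approved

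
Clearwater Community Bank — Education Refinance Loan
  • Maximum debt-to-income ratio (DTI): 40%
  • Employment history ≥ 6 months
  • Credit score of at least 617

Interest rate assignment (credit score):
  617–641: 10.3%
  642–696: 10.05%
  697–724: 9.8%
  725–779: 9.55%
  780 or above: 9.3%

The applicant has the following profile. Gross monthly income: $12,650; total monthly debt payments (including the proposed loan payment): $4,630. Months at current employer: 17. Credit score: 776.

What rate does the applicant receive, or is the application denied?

Approved at 9.55%

Credit score 776 ≥ 617 (meets minimum)
DTI: 4,630 ÷ 12,650 = 36.6%, within the 40% cap
Employment 17 ≥ 6 months
All requirements met. Score 776 falls in the 725–779 tier → 9.55%.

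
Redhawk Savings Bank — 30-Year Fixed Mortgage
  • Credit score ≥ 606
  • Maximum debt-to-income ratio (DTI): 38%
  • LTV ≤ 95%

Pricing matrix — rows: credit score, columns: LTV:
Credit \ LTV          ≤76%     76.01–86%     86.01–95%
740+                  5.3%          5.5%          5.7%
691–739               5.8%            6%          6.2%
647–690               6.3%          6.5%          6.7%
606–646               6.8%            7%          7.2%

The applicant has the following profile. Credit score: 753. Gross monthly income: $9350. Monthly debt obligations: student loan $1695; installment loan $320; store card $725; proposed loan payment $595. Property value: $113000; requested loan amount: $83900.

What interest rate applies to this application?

Credit score 753 ≥ 606; Total monthly debts = (1,695 + 320 + 725 + 595) = 3,335. DTI: 3,335 ÷ 9,350 = 35.7%, within the 38% cap
LTV = 83,900/113,000 = 74.2% ≤ 95%
Row: 753 falls in 740+. Column: 74.2% falls in ≤76%. Rate = 5.3%.

5.3%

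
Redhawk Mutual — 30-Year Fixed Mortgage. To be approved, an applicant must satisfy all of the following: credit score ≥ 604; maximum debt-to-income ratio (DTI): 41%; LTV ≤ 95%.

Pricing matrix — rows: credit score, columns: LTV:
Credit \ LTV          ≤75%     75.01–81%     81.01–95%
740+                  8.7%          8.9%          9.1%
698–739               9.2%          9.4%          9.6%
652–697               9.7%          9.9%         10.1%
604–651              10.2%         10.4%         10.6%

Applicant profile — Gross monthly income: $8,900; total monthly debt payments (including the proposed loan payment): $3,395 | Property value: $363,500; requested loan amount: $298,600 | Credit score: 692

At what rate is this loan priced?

Credit score 692 ≥ 604; DTI: 3,395 ÷ 8,900 = 38.1%, within the 41% cap
LTV: 298,600 ÷ 363,500 = 82.1%, within 95% cap
Score 692 is in the 652–697 band; LTV 82.1% is in the 81.01–95% band → 10.1%.

10.1%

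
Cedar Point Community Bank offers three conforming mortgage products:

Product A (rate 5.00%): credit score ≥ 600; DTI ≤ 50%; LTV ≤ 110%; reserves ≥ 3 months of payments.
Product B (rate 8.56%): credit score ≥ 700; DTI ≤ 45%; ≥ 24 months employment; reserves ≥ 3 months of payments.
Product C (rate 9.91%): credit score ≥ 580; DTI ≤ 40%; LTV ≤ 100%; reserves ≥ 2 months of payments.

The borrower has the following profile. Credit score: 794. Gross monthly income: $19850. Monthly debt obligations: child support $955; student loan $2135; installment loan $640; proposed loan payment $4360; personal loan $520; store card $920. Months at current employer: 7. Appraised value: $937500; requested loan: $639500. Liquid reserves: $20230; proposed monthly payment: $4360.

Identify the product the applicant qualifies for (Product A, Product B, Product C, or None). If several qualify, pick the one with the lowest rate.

Product A

Total debts = (955 + 2,135 + 640 + 4,360 + 520 + 920) = 9,530; DTI = 9,530/19,850 = 48%.
LTV = 639,500/937,500 = 68.2%.
Reserves = 20,230/4,360 = 4.6 months.
Product A: score 794 ≥ 600; DTI 48% ≤ 50%; LTV 68.2% ≤ 110%; reserves 4.6 ≥ 3 mo → qualifies.
Product B: score 794 ≥ 700; DTI 48% > 45%; employment 7 < 24 mo; reserves 4.6 ≥ 3 mo → does not qualify.
Product C: score 794 ≥ 580; DTI 48% > 40%; LTV 68.2% ≤ 100%; reserves 4.6 ≥ 2 mo → does not qualify.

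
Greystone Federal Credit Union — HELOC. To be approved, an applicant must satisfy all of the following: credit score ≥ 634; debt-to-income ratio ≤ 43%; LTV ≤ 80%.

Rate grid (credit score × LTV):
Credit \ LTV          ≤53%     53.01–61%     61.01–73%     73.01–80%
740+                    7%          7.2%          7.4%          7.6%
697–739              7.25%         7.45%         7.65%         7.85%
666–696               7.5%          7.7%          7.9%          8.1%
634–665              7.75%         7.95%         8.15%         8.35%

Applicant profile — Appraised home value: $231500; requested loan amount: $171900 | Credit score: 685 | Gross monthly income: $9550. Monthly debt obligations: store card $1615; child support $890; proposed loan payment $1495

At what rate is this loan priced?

Credit score 685 ≥ 634; Total monthly debts = (1,615 + 890 + 1,495) = 4,000. DTI = 4,000/9,550 = 41.9% ≤ 43%
Loan-to-value = 171,900/231,500 = 74.3% — pass (80% max)
Score 685 is in the 666–696 band; LTV 74.3% is in the 73.01–80% band → 8.1%.

8.1%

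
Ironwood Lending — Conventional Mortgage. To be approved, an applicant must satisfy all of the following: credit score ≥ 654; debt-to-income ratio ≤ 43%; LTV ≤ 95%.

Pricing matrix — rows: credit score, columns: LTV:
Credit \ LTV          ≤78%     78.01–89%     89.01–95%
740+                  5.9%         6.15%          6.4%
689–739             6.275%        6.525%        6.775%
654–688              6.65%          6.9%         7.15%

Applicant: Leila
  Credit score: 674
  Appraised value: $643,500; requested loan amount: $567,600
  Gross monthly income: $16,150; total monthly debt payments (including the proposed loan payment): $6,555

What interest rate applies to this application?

Credit score 674 ≥ 654; Debt-to-income = 6,555/16,150 = 40.6% — meets 43% limit
LTV = 567,600/643,500 = 88.2% ≤ 95%
Score 674 is in the 654–688 band; LTV 88.2% is in the 78.01–89% band → 6.9%.

6.9%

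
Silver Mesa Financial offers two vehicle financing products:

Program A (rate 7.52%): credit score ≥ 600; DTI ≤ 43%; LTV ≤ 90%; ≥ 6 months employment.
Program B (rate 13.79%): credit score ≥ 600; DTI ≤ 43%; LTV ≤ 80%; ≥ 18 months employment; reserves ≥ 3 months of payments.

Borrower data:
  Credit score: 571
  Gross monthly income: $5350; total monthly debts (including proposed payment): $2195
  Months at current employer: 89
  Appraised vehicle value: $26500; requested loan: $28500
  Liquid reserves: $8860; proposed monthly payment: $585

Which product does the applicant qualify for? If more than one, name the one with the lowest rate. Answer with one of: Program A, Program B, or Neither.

Neither

DTI = 2,195/5,350 = 41%.
LTV = 28,500/26,500 = 107.5%.
Reserves = 8,860/585 = 15.1 months.
Program A: score 571 < 600; DTI 41% ≤ 43%; LTV 107.5% > 90%; employment 89 ≥ 6 mo → does not qualify.
Program B: score 571 < 600; DTI 41% ≤ 43%; LTV 107.5% > 80%; employment 89 ≥ 18 mo; reserves 15.1 ≥ 3 mo → does not qualify.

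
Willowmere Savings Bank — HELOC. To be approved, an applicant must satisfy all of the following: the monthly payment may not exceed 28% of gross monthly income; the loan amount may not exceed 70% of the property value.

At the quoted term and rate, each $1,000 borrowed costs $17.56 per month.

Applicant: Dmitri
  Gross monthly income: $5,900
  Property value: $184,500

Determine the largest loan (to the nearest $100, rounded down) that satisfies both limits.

$94,000

Payment cap: 28% × $5,900 = $1,652/month.
At $17.56 per $1,000, that supports 1,652/17.56 × 1,000 ≈ $94,077 → $94,000.
LTV cap: 70% × $184,500 = $129,150 → $129,100.
Binding constraint: payment-to-income.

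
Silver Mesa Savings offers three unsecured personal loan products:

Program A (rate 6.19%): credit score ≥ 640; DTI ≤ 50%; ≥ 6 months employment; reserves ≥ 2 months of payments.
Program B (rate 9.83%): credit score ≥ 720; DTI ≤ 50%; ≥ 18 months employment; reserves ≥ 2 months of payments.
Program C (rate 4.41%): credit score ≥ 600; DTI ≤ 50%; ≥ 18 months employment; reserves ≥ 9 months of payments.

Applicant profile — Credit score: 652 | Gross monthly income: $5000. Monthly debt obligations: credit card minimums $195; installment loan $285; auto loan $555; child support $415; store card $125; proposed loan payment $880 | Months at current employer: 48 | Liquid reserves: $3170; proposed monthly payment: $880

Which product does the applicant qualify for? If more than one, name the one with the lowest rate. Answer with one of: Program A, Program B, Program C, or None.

Program A

Total debts = (195 + 285 + 555 + 415 + 125 + 880) = 2,455; DTI = 2,455/5,000 = 49.1%.
Reserves = 3,170/880 = 3.6 months.
Program A: score 652 ≥ 640; DTI 49.1% ≤ 50%; employment 48 ≥ 6 mo; reserves 3.6 ≥ 2 mo → qualifies.
Program B: score 652 < 720; DTI 49.1% ≤ 50%; employment 48 ≥ 18 mo; reserves 3.6 ≥ 2 mo → does not qualify.
Program C: score 652 ≥ 600; DTI 49.1% ≤ 50%; employment 48 ≥ 18 mo; reserves 3.6 < 9 mo → does not qualify.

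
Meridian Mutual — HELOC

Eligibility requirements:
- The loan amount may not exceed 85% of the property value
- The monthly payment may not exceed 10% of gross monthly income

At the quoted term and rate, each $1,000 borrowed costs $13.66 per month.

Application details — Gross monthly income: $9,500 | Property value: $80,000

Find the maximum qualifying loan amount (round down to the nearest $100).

Payment cap: 10% × $9,500 = $950/month.
At $13.66 per $1,000, that supports 950/13.66 × 1,000 ≈ $69,546 → $69,500.
LTV cap: 85% × $80,000 = $68,000 → $68,000.
Binding constraint: loan-to-value.

$68,000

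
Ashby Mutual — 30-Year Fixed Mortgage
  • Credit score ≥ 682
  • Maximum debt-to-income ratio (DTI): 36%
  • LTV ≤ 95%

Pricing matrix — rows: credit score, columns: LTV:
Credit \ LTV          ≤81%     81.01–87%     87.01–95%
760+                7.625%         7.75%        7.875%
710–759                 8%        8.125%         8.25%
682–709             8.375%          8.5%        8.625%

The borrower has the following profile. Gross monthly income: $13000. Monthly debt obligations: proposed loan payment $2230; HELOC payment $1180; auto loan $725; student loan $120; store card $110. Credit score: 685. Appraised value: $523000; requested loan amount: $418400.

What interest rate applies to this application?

Credit score 685 ≥ 682; Total monthly debts = (2,230 + 1,180 + 725 + 120 + 110) = 4,365. DTI = 4,365/13,000 = 33.6% ≤ 36%
LTV: 418,400 ÷ 523,000 = 80%, within 95% cap
Score 685 is in the 682–709 band; LTV 80% is in the ≤81% band → 8.375%.

8.375%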